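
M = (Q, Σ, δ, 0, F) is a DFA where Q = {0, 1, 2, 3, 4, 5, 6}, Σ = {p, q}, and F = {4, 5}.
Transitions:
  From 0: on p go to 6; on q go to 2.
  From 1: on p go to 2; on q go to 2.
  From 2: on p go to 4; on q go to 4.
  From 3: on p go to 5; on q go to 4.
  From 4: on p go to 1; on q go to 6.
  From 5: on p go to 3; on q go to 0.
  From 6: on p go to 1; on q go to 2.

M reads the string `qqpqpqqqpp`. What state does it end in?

0 --q--> 2
2 --q--> 4
4 --p--> 1
1 --q--> 2
2 --p--> 4
4 --q--> 6
6 --q--> 2
2 --q--> 4
4 --p--> 1
1 --p--> 2

2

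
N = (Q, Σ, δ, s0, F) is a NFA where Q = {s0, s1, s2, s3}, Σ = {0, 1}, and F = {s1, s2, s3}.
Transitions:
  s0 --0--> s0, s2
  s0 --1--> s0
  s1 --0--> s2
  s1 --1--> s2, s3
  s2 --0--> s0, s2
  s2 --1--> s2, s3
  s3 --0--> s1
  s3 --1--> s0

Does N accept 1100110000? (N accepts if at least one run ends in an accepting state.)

accepted

Start: {s0}
read 1: {s0}
read 1: {s0}
read 0: {s0, s2}
read 0: {s0, s2}
read 1: {s0, s2, s3}
read 1: {s0, s2, s3}
read 0: {s0, s1, s2}
read 0: {s0, s2}
read 0: {s0, s2}
read 0: {s0, s2}
Reachable ∩ accepting = {s2} — nonempty.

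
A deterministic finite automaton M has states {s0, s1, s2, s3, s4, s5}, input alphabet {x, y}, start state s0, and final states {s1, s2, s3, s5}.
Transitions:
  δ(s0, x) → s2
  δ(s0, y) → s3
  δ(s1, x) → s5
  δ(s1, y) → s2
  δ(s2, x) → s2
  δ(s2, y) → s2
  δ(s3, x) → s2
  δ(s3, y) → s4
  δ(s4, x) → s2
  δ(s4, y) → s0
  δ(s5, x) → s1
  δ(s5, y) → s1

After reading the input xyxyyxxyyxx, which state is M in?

s2

s0 --x--> s2
s2 --y--> s2
s2 --x--> s2
s2 --y--> s2
s2 --y--> s2
s2 --x--> s2
s2 --x--> s2
s2 --y--> s2
s2 --y--> s2
s2 --x--> s2
s2 --x--> s2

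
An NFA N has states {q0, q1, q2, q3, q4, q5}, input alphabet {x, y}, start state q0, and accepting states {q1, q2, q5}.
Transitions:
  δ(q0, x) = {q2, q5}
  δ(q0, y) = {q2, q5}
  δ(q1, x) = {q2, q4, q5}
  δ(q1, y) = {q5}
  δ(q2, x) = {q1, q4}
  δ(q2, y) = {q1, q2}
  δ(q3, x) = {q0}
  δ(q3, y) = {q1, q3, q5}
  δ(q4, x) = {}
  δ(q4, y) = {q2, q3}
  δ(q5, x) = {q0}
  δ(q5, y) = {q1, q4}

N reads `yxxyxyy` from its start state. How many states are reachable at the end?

Start: {q0}
read y: {q2, q5}
read x: {q0, q1, q4}
read x: {q2, q4, q5}
read y: {q1, q2, q3, q4}
read x: {q0, q1, q2, q4, q5}
read y: {q1, q2, q3, q4, q5}
read y: {q1, q2, q3, q4, q5}
Final reachable set {q1, q2, q3, q4, q5} has 5 states.

5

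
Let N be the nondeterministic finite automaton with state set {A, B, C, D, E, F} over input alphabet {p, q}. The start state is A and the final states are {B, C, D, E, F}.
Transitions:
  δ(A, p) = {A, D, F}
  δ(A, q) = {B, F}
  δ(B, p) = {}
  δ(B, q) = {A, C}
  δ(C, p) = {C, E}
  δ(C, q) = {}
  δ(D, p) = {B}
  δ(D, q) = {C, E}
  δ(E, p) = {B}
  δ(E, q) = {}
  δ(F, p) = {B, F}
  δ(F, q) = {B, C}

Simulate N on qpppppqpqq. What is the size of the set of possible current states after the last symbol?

3

Start: {A}
read q: {B, F}
read p: {B, F}
read p: {B, F}
read p: {B, F}
read p: {B, F}
read p: {B, F}
read q: {A, B, C}
read p: {A, C, D, E, F}
read q: {B, C, E, F}
read q: {A, B, C}
Final reachable set {A, B, C} has 3 states.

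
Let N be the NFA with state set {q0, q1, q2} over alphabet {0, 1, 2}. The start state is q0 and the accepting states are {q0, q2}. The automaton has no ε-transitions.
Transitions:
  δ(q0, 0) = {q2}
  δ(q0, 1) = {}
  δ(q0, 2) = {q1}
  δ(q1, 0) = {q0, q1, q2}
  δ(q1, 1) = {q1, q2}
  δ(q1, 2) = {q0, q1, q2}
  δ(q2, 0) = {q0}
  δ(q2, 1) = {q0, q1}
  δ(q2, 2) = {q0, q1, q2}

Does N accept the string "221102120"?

accepted

Start: {q0}
read 2: {q1}
read 2: {q0, q1, q2}
read 1: {q0, q1, q2}
read 1: {q0, q1, q2}
read 0: {q0, q1, q2}
read 2: {q0, q1, q2}
read 1: {q0, q1, q2}
read 2: {q0, q1, q2}
read 0: {q0, q1, q2}
Reachable ∩ accepting = {q0, q2} — nonempty.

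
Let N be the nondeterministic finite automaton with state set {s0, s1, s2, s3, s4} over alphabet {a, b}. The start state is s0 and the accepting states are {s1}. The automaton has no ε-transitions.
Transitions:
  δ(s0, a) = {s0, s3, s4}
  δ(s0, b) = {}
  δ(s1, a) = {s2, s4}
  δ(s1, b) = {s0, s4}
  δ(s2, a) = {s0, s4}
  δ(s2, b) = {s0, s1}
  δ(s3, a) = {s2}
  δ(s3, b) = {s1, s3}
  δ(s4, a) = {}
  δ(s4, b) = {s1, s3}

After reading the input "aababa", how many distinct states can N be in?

Start: {s0}
read a: {s0, s3, s4}
read a: {s0, s2, s3, s4}
read b: {s0, s1, s3}
read a: {s0, s2, s3, s4}
read b: {s0, s1, s3}
read a: {s0, s2, s3, s4}
Final reachable set {s0, s2, s3, s4} has 4 states.

4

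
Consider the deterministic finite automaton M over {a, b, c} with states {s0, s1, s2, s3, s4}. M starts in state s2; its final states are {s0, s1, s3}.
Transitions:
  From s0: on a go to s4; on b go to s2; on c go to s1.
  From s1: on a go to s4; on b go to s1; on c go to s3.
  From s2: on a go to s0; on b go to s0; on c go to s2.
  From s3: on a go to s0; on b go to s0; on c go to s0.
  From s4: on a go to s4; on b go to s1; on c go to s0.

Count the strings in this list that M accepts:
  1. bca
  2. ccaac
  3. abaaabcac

bca: rejected
ccaac: accepted
abaaabcac: accepted

2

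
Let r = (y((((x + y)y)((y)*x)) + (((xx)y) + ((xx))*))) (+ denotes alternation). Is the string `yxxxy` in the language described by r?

No split of yxxxy into u·v has y matching u and ((((x+y)y)((y)*x))+(((xx)y)+((xx))*)) matching v.

no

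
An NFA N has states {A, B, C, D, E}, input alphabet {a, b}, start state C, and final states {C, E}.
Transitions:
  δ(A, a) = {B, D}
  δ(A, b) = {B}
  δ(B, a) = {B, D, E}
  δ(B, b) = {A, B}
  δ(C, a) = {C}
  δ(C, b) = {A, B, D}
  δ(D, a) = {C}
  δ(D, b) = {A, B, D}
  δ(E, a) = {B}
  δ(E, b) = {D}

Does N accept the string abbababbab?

Start: {C}
read a: {C}
read b: {A, B, D}
read b: {A, B, D}
read a: {B, C, D, E}
read b: {A, B, D}
read a: {B, C, D, E}
read b: {A, B, D}
read b: {A, B, D}
read a: {B, C, D, E}
read b: {A, B, D}
Reachable ∩ accepting = {} — empty.

rejected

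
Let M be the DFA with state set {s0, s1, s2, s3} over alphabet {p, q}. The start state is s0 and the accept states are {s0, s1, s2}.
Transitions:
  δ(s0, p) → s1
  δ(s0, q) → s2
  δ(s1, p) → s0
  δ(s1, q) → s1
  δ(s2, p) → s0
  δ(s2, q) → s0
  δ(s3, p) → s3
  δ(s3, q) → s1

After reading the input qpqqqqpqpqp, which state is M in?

s0 --q--> s2
s2 --p--> s0
s0 --q--> s2
s2 --q--> s0
s0 --q--> s2
s2 --q--> s0
s0 --p--> s1
s1 --q--> s1
s1 --p--> s0
s0 --q--> s2
s2 --p--> s0

s0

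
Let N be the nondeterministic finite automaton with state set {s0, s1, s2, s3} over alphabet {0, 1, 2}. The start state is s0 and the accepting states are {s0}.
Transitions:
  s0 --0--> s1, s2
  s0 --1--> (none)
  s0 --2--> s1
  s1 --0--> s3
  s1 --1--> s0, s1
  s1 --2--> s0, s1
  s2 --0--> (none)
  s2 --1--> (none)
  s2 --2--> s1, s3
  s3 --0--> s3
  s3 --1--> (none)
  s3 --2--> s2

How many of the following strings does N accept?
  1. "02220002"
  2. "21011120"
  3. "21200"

0

"02220002": rejected
"21011120": rejected
"21200": rejected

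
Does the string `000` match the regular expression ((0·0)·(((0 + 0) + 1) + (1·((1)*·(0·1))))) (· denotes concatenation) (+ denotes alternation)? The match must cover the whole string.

Split as 00·0: (0·0) matches 00 and (((0+0)+1)+(1·((1)*·(0·1)))) matches 0.

yes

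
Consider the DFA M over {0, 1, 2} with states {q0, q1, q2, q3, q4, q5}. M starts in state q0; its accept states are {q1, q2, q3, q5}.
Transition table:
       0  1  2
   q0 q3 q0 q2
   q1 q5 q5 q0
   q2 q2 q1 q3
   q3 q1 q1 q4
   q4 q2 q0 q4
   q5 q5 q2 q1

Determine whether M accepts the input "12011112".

rejected

q0 --1--> q0
q0 --2--> q2
q2 --0--> q2
q2 --1--> q1
q1 --1--> q5
q5 --1--> q2
q2 --1--> q1
q1 --2--> q0
End in state q0, which is not an accepting state.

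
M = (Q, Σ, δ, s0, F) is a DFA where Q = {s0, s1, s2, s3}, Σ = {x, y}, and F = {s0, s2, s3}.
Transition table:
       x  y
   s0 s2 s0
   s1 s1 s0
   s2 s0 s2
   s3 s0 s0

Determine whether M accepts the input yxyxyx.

accepted

s0 --y--> s0
s0 --x--> s2
s2 --y--> s2
s2 --x--> s0
s0 --y--> s0
s0 --x--> s2
End in state s2, which is an accepting state.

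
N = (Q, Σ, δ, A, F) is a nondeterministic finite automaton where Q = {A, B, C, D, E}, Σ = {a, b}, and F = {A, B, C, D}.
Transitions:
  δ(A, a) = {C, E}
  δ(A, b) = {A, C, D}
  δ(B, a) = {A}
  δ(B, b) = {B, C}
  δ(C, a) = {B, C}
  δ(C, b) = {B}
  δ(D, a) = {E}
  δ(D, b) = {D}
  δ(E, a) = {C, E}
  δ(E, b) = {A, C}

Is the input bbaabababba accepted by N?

Start: {A}
read b: {A, C, D}
read b: {A, B, C, D}
read a: {A, B, C, E}
read a: {A, B, C, E}
read b: {A, B, C, D}
read a: {A, B, C, E}
read b: {A, B, C, D}
read a: {A, B, C, E}
read b: {A, B, C, D}
read b: {A, B, C, D}
read a: {A, B, C, E}
Reachable ∩ accepting = {A, B, C} — nonempty.

accepted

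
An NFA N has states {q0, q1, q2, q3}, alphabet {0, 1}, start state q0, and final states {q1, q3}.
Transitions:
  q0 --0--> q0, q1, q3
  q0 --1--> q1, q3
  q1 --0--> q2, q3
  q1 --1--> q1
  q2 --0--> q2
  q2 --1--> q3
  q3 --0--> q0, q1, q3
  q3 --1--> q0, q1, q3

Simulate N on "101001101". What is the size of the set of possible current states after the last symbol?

Start: {q0}
read 1: {q1, q3}
read 0: {q0, q1, q2, q3}
read 1: {q0, q1, q3}
read 0: {q0, q1, q2, q3}
read 0: {q0, q1, q2, q3}
read 1: {q0, q1, q3}
read 1: {q0, q1, q3}
read 0: {q0, q1, q2, q3}
read 1: {q0, q1, q3}
Final reachable set {q0, q1, q3} has 3 states.

3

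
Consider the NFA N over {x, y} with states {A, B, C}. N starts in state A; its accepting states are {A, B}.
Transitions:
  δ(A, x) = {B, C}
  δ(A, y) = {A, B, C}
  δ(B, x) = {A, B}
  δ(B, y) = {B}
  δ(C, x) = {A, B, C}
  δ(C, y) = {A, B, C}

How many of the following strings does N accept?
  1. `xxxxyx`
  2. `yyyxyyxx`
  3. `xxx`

3

`xxxxyx`: accepted
`yyyxyyxx`: accepted
`xxx`: accepted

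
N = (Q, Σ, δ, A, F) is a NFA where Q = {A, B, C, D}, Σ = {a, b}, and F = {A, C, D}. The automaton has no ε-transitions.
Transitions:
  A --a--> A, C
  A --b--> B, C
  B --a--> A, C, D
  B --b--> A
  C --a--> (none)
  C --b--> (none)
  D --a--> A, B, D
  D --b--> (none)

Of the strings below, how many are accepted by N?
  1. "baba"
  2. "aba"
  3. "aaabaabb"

"baba": accepted
"aba": accepted
"aaabaabb": accepted

3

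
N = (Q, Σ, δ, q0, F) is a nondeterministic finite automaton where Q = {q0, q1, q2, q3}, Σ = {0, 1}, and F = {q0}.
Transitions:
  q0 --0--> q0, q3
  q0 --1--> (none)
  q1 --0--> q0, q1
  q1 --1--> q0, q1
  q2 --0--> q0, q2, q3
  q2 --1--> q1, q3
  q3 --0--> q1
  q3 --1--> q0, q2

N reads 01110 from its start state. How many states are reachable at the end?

4

Start: {q0}
read 0: {q0, q3}
read 1: {q0, q2}
read 1: {q1, q3}
read 1: {q0, q1, q2}
read 0: {q0, q1, q2, q3}
Final reachable set {q0, q1, q2, q3} has 4 states.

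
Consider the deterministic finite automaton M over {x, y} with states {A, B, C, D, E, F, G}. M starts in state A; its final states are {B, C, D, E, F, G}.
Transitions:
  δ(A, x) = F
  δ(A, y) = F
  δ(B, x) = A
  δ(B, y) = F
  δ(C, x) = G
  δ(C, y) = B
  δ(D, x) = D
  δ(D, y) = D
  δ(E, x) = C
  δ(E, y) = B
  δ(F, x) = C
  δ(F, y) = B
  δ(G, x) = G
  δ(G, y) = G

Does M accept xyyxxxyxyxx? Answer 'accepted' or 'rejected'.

accepted

A --x--> F
F --y--> B
B --y--> F
F --x--> C
C --x--> G
G --x--> G
G --y--> G
G --x--> G
G --y--> G
G --x--> G
G --x--> G
End in state G, which is an accepting state.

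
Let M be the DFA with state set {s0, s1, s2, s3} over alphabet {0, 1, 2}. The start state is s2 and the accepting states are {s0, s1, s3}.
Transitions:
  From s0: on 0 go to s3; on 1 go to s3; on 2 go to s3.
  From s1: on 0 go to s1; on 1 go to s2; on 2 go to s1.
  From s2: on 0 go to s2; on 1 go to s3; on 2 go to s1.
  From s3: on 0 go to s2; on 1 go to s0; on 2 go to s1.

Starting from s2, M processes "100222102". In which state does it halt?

s2 --1--> s3
s3 --0--> s2
s2 --0--> s2
s2 --2--> s1
s1 --2--> s1
s1 --2--> s1
s1 --1--> s2
s2 --0--> s2
s2 --2--> s1

s1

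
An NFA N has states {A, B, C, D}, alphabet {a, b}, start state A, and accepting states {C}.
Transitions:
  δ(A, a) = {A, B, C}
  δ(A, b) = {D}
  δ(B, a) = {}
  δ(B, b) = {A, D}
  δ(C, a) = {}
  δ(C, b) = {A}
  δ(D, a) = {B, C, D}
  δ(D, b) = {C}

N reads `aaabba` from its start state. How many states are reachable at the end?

3

Start: {A}
read a: {A, B, C}
read a: {A, B, C}
read a: {A, B, C}
read b: {A, D}
read b: {C, D}
read a: {B, C, D}
Final reachable set {B, C, D} has 3 states.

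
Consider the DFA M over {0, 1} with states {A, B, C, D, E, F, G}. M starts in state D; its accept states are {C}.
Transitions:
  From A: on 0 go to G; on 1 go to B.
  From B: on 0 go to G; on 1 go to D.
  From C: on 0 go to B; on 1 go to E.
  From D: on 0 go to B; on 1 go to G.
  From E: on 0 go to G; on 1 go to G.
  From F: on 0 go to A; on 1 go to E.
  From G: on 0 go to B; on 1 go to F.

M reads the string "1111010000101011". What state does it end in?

E

D --1--> G
G --1--> F
F --1--> E
E --1--> G
G --0--> B
B --1--> D
D --0--> B
B --0--> G
G --0--> B
B --0--> G
G --1--> F
F --0--> A
A --1--> B
B --0--> G
G --1--> F
F --1--> E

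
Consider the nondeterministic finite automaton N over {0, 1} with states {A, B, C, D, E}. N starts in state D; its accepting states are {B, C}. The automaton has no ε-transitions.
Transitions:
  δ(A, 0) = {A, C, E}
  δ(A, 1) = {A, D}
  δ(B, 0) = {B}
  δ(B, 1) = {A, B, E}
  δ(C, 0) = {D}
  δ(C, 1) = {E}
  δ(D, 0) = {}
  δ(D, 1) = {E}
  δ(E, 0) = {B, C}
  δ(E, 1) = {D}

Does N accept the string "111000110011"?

Start: {D}
read 1: {E}
read 1: {D}
read 1: {E}
read 0: {B, C}
read 0: {B, D}
read 0: {B}
read 1: {A, B, E}
read 1: {A, B, D, E}
read 0: {A, B, C, E}
read 0: {A, B, C, D, E}
read 1: {A, B, D, E}
read 1: {A, B, D, E}
Reachable ∩ accepting = {B} — nonempty.

accepted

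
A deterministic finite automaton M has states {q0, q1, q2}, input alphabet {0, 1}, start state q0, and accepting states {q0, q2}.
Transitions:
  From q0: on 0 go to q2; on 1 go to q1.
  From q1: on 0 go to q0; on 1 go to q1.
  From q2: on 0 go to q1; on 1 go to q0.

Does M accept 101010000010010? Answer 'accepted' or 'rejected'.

accepted

q0 --1--> q1
q1 --0--> q0
q0 --1--> q1
q1 --0--> q0
q0 --1--> q1
q1 --0--> q0
q0 --0--> q2
q2 --0--> q1
q1 --0--> q0
q0 --0--> q2
q2 --1--> q0
q0 --0--> q2
q2 --0--> q1
q1 --1--> q1
q1 --0--> q0
End in state q0, which is an accepting state.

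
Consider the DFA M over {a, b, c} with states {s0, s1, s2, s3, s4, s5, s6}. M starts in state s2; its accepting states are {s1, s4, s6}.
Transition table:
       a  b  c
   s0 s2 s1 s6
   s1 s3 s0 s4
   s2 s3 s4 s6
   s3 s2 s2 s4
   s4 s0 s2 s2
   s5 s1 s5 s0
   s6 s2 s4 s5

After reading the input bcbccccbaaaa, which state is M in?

s2 --b--> s4
s4 --c--> s2
s2 --b--> s4
s4 --c--> s2
s2 --c--> s6
s6 --c--> s5
s5 --c--> s0
s0 --b--> s1
s1 --a--> s3
s3 --a--> s2
s2 --a--> s3
s3 --a--> s2

s2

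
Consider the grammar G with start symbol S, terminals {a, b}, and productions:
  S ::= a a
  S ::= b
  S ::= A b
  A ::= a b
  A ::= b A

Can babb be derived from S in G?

yes

S ⇒ Ab ⇒ bAb ⇒ babb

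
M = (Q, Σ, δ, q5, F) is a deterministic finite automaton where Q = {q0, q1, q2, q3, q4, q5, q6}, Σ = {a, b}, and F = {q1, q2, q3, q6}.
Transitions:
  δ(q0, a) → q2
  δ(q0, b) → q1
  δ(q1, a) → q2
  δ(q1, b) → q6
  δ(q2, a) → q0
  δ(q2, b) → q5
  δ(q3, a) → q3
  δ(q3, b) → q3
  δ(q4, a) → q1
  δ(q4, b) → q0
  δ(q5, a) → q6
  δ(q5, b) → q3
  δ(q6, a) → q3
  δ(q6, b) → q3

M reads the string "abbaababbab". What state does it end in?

q3

q5 --a--> q6
q6 --b--> q3
q3 --b--> q3
q3 --a--> q3
q3 --a--> q3
q3 --b--> q3
q3 --a--> q3
q3 --b--> q3
q3 --b--> q3
q3 --a--> q3
q3 --b--> q3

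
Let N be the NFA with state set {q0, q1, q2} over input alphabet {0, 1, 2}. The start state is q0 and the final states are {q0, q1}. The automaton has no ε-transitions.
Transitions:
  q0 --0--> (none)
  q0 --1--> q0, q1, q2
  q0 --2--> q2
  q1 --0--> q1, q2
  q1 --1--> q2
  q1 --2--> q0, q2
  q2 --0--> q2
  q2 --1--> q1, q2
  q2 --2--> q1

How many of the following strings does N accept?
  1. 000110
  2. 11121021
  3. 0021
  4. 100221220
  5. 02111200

2

000110: rejected
11121021: accepted
0021: rejected
100221220: accepted
02111200: rejected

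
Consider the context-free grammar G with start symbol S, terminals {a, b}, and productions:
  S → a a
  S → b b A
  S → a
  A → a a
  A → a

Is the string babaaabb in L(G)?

no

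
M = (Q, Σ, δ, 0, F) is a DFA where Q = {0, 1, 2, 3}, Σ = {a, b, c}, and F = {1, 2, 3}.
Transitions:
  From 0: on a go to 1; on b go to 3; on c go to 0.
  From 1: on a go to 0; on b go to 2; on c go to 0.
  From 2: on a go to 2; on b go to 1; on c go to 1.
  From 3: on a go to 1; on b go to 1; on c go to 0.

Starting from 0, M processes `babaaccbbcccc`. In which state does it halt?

0 --b--> 3
3 --a--> 1
1 --b--> 2
2 --a--> 2
2 --a--> 2
2 --c--> 1
1 --c--> 0
0 --b--> 3
3 --b--> 1
1 --c--> 0
0 --c--> 0
0 --c--> 0
0 --c--> 0

0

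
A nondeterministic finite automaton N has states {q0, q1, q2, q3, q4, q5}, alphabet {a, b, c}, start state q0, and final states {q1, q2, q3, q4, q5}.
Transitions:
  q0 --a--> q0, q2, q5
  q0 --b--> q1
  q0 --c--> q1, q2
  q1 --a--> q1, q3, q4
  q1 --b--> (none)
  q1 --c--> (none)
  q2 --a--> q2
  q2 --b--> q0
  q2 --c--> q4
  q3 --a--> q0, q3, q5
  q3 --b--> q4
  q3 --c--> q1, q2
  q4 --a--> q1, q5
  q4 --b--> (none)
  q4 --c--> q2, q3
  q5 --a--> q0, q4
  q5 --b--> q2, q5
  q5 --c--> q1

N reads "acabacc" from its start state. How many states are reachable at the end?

4

Start: {q0}
read a: {q0, q2, q5}
read c: {q1, q2, q4}
read a: {q1, q2, q3, q4, q5}
read b: {q0, q2, q4, q5}
read a: {q0, q1, q2, q4, q5}
read c: {q1, q2, q3, q4}
read c: {q1, q2, q3, q4}
Final reachable set {q1, q2, q3, q4} has 4 states.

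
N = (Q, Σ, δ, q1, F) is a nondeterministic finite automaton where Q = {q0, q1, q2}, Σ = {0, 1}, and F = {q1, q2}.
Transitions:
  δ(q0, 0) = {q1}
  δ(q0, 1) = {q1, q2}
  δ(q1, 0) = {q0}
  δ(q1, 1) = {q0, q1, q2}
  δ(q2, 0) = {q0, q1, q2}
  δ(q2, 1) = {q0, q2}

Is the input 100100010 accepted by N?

Start: {q1}
read 1: {q0, q1, q2}
read 0: {q0, q1, q2}
read 0: {q0, q1, q2}
read 1: {q0, q1, q2}
read 0: {q0, q1, q2}
read 0: {q0, q1, q2}
read 0: {q0, q1, q2}
read 1: {q0, q1, q2}
read 0: {q0, q1, q2}
Reachable ∩ accepting = {q1, q2} — nonempty.

accepted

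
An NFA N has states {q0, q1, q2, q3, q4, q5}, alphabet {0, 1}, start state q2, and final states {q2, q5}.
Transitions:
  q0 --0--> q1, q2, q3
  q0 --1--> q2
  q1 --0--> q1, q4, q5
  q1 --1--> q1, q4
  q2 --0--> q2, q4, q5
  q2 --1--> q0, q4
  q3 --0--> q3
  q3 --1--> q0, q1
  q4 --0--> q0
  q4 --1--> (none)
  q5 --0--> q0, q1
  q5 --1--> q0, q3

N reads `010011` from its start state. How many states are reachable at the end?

4

Start: {q2}
read 0: {q2, q4, q5}
read 1: {q0, q3, q4}
read 0: {q0, q1, q2, q3}
read 0: {q1, q2, q3, q4, q5}
read 1: {q0, q1, q3, q4}
read 1: {q0, q1, q2, q4}
Final reachable set {q0, q1, q2, q4} has 4 states.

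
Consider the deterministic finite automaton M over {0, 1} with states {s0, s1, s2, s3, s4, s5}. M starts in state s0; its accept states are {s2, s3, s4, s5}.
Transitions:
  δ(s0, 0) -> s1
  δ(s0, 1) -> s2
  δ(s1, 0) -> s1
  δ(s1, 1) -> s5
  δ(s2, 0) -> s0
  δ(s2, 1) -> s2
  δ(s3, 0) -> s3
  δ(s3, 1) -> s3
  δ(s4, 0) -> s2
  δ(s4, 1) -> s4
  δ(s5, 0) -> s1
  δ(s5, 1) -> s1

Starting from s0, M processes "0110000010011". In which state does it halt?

s1

s0 --0--> s1
s1 --1--> s5
s5 --1--> s1
s1 --0--> s1
s1 --0--> s1
s1 --0--> s1
s1 --0--> s1
s1 --0--> s1
s1 --1--> s5
s5 --0--> s1
s1 --0--> s1
s1 --1--> s5
s5 --1--> s1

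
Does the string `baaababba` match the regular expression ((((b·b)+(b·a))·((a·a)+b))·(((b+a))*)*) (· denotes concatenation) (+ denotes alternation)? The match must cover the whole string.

yes

Split as baaa·babba: (((b·b)+(b·a))·((a·a)+b)) matches baaa and (((b+a))*)* matches babba.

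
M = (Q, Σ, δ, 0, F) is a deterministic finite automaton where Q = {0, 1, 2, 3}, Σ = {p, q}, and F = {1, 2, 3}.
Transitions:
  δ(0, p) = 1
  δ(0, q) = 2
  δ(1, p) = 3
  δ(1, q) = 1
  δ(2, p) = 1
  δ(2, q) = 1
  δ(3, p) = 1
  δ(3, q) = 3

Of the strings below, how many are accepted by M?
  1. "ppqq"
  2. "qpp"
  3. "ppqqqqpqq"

"ppqq": accepted
"qpp": accepted
"ppqqqqpqq": accepted

3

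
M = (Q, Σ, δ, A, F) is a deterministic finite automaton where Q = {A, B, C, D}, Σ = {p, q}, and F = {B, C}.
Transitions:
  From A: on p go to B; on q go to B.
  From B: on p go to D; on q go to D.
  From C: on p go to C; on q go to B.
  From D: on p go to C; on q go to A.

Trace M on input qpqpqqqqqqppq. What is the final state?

B

A --q--> B
B --p--> D
D --q--> A
A --p--> B
B --q--> D
D --q--> A
A --q--> B
B --q--> D
D --q--> A
A --q--> B
B --p--> D
D --p--> C
C --q--> B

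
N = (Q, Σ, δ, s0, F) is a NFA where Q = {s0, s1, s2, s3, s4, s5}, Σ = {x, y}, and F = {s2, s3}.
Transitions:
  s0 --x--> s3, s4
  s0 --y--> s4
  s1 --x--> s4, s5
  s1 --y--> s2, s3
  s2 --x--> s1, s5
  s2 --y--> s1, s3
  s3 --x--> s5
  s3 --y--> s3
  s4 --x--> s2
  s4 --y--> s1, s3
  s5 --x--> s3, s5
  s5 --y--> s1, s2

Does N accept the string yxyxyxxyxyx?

rejected

Start: {s0}
read y: {s4}
read x: {s2}
read y: {s1, s3}
read x: {s4, s5}
read y: {s1, s2, s3}
read x: {s1, s4, s5}
read x: {s2, s3, s4, s5}
read y: {s1, s2, s3}
read x: {s1, s4, s5}
read y: {s1, s2, s3}
read x: {s1, s4, s5}
Reachable ∩ accepting = {} — empty.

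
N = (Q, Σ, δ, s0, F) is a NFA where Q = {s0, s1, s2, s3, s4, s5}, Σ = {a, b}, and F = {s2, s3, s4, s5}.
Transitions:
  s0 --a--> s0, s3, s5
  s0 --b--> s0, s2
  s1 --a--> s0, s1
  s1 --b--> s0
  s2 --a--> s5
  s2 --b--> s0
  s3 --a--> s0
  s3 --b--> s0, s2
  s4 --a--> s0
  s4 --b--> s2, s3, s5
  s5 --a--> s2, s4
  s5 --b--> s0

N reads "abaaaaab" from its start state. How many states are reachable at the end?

4

Start: {s0}
read a: {s0, s3, s5}
read b: {s0, s2}
read a: {s0, s3, s5}
read a: {s0, s2, s3, s4, s5}
read a: {s0, s2, s3, s4, s5}
read a: {s0, s2, s3, s4, s5}
read a: {s0, s2, s3, s4, s5}
read b: {s0, s2, s3, s5}
Final reachable set {s0, s2, s3, s5} has 4 states.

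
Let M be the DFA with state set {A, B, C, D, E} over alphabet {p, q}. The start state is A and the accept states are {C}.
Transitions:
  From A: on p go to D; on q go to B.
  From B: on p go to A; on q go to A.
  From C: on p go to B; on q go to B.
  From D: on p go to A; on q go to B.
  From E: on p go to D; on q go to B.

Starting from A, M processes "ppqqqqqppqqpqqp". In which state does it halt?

D

A --p--> D
D --p--> A
A --q--> B
B --q--> A
A --q--> B
B --q--> A
A --q--> B
B --p--> A
A --p--> D
D --q--> B
B --q--> A
A --p--> D
D --q--> B
B --q--> A
A --p--> D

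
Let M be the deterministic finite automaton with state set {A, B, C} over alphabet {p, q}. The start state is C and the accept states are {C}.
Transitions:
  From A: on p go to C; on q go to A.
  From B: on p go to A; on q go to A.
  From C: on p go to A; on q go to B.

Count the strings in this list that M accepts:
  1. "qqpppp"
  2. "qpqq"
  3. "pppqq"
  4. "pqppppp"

"qqpppp": rejected
"qpqq": rejected
"pppqq": rejected
"pqppppp": accepted

1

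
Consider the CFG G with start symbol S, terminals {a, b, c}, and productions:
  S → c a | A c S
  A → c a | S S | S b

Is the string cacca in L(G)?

S ⇒ AcS ⇒ cacS ⇒ cacca

yes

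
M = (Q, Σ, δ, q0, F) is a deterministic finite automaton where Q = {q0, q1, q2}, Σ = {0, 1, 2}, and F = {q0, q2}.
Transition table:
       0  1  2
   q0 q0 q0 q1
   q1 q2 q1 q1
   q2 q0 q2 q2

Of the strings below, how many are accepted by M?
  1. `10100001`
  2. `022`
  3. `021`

`10100001`: accepted
`022`: rejected
`021`: rejected

1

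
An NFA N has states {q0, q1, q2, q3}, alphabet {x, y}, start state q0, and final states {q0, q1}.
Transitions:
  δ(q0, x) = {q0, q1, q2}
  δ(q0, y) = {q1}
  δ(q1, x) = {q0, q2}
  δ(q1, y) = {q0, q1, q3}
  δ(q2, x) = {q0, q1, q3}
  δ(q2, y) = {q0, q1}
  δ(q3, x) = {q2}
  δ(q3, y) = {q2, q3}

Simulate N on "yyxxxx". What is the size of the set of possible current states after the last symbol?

4

Start: {q0}
read y: {q1}
read y: {q0, q1, q3}
read x: {q0, q1, q2}
read x: {q0, q1, q2, q3}
read x: {q0, q1, q2, q3}
read x: {q0, q1, q2, q3}
Final reachable set {q0, q1, q2, q3} has 4 states.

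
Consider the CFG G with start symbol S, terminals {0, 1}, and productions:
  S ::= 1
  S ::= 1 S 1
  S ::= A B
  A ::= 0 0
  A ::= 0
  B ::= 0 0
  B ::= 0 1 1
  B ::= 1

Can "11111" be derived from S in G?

S ⇒ 1S1 ⇒ 11S11 ⇒ 11111

yes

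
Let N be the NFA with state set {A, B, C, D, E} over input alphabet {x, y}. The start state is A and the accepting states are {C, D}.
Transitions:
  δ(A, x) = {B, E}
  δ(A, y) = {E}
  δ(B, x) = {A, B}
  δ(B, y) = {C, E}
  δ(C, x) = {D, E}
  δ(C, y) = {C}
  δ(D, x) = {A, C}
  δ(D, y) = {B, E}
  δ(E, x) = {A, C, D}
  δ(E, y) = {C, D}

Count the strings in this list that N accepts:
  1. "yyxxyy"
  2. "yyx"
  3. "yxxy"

"yyxxyy": accepted
"yyx": accepted
"yxxy": accepted

3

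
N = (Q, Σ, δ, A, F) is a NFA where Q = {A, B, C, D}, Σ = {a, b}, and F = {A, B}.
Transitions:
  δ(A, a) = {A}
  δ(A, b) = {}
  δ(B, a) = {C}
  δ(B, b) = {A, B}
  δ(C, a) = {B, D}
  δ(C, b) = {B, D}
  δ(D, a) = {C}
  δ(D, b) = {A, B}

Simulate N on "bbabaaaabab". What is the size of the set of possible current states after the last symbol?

Start: {A}
read b: {}
The reachable set is empty and stays empty for the remaining 10 symbols.
Final reachable set {} has 0 states.

0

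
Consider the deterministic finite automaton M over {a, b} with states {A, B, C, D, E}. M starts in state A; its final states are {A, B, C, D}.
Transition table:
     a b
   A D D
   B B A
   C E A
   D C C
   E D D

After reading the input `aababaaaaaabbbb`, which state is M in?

A

A --a--> D
D --a--> C
C --b--> A
A --a--> D
D --b--> C
C --a--> E
E --a--> D
D --a--> C
C --a--> E
E --a--> D
D --a--> C
C --b--> A
A --b--> D
D --b--> C
C --b--> A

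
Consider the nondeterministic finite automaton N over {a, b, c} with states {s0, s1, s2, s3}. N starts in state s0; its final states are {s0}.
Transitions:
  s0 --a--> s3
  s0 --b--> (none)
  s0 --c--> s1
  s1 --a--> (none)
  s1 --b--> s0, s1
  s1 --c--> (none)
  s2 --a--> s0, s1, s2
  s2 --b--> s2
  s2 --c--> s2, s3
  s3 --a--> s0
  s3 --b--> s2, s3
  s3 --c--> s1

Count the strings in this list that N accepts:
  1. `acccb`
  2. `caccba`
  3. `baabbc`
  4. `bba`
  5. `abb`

0

`acccb`: rejected
`caccba`: rejected
`baabbc`: rejected
`bba`: rejected
`abb`: rejected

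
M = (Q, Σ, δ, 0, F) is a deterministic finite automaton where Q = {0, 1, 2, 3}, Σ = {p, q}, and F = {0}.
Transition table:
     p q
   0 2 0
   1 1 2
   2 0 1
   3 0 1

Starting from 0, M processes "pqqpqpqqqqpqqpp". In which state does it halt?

0

0 --p--> 2
2 --q--> 1
1 --q--> 2
2 --p--> 0
0 --q--> 0
0 --p--> 2
2 --q--> 1
1 --q--> 2
2 --q--> 1
1 --q--> 2
2 --p--> 0
0 --q--> 0
0 --q--> 0
0 --p--> 2
2 --p--> 0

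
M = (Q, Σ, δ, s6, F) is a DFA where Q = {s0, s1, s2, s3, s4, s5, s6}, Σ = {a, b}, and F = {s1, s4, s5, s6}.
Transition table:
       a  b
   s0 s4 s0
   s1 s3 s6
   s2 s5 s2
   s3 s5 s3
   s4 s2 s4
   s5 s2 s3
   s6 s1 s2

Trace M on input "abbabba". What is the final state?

s6 --a--> s1
s1 --b--> s6
s6 --b--> s2
s2 --a--> s5
s5 --b--> s3
s3 --b--> s3
s3 --a--> s5

s5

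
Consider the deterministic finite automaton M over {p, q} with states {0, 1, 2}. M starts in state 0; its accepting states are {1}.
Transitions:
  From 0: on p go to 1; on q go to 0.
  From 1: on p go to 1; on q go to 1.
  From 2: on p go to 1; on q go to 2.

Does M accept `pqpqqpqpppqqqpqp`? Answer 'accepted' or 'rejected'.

accepted

0 --p--> 1
1 --q--> 1
1 --p--> 1
1 --q--> 1
1 --q--> 1
1 --p--> 1
1 --q--> 1
1 --p--> 1
1 --p--> 1
1 --p--> 1
1 --q--> 1
1 --q--> 1
1 --q--> 1
1 --p--> 1
1 --q--> 1
1 --p--> 1
End in state 1, which is an accepting state.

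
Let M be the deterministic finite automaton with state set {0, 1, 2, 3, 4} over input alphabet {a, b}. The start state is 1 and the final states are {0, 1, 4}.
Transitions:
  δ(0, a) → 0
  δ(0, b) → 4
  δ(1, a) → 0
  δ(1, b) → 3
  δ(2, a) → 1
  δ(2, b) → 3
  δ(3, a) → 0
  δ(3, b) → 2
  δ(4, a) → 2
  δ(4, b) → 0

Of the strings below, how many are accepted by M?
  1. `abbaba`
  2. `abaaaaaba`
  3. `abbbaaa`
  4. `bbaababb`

`abbaba`: rejected
`abaaaaaba`: rejected
`abbbaaa`: accepted
`bbaababb`: rejected

1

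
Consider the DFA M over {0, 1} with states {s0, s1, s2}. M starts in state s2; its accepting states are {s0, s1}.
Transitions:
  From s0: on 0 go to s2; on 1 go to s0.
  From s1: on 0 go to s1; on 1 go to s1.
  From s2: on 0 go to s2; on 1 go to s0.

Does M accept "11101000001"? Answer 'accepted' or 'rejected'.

accepted

s2 --1--> s0
s0 --1--> s0
s0 --1--> s0
s0 --0--> s2
s2 --1--> s0
s0 --0--> s2
s2 --0--> s2
s2 --0--> s2
s2 --0--> s2
s2 --0--> s2
s2 --1--> s0
End in state s0, which is an accepting state.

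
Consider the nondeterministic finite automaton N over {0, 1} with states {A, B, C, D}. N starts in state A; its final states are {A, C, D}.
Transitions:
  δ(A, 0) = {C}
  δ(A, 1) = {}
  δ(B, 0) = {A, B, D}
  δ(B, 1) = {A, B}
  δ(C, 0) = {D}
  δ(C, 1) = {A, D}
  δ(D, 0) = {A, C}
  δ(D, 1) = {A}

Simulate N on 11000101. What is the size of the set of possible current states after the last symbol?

0

Start: {A}
read 1: {}
The reachable set is empty and stays empty for the remaining 7 symbols.
Final reachable set {} has 0 states.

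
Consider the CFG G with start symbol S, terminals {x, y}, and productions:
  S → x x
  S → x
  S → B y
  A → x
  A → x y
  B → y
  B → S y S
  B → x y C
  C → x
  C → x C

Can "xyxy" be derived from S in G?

S ⇒ By ⇒ xyCy ⇒ xyxy

yes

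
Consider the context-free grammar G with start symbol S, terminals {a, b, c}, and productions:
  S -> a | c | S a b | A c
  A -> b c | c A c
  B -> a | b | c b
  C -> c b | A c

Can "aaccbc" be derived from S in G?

no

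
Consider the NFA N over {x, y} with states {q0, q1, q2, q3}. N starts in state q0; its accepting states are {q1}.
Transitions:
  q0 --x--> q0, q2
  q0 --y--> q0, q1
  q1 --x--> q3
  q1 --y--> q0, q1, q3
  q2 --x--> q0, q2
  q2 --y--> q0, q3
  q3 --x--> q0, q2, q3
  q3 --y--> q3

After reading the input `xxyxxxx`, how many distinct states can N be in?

Start: {q0}
read x: {q0, q2}
read x: {q0, q2}
read y: {q0, q1, q3}
read x: {q0, q2, q3}
read x: {q0, q2, q3}
read x: {q0, q2, q3}
read x: {q0, q2, q3}
Final reachable set {q0, q2, q3} has 3 states.

3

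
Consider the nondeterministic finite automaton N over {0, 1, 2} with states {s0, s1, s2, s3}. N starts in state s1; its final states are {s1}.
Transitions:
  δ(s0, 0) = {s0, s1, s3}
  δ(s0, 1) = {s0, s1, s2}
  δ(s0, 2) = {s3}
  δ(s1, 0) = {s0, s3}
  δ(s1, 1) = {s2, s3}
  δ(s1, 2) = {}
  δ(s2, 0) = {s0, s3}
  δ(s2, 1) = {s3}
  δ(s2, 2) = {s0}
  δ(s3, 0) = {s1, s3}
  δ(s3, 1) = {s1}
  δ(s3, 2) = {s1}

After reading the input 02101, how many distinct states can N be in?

4

Start: {s1}
read 0: {s0, s3}
read 2: {s1, s3}
read 1: {s1, s2, s3}
read 0: {s0, s1, s3}
read 1: {s0, s1, s2, s3}
Final reachable set {s0, s1, s2, s3} has 4 states.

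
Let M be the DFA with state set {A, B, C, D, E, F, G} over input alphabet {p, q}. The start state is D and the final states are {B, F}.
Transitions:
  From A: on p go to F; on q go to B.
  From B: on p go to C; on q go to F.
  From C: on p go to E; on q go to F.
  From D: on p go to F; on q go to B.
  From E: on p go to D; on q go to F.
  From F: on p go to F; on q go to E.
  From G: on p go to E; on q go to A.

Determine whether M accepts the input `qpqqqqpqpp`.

D --q--> B
B --p--> C
C --q--> F
F --q--> E
E --q--> F
F --q--> E
E --p--> D
D --q--> B
B --p--> C
C --p--> E
End in state E, which is not an accepting state.

rejected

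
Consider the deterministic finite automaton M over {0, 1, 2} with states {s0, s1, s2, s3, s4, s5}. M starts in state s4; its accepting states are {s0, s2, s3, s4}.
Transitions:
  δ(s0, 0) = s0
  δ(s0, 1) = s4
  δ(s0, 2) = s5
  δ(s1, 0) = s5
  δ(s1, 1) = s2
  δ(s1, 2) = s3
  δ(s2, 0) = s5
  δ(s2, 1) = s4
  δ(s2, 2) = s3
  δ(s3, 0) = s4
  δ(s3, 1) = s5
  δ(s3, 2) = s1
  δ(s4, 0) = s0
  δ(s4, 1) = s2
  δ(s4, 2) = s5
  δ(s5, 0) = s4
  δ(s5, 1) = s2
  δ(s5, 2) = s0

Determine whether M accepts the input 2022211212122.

s4 --2--> s5
s5 --0--> s4
s4 --2--> s5
s5 --2--> s0
s0 --2--> s5
s5 --1--> s2
s2 --1--> s4
s4 --2--> s5
s5 --1--> s2
s2 --2--> s3
s3 --1--> s5
s5 --2--> s0
s0 --2--> s5
End in state s5, which is not an accepting state.

rejected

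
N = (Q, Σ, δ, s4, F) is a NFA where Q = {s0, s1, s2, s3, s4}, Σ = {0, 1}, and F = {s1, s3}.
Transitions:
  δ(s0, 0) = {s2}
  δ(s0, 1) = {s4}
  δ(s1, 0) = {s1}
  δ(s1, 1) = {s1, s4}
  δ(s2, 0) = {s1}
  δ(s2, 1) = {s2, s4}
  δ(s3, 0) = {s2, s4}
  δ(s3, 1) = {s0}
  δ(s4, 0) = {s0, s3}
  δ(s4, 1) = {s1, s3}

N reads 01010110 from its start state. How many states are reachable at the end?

5

Start: {s4}
read 0: {s0, s3}
read 1: {s0, s4}
read 0: {s0, s2, s3}
read 1: {s0, s2, s4}
read 0: {s0, s1, s2, s3}
read 1: {s0, s1, s2, s4}
read 1: {s1, s2, s3, s4}
read 0: {s0, s1, s2, s3, s4}
Final reachable set {s0, s1, s2, s3, s4} has 5 states.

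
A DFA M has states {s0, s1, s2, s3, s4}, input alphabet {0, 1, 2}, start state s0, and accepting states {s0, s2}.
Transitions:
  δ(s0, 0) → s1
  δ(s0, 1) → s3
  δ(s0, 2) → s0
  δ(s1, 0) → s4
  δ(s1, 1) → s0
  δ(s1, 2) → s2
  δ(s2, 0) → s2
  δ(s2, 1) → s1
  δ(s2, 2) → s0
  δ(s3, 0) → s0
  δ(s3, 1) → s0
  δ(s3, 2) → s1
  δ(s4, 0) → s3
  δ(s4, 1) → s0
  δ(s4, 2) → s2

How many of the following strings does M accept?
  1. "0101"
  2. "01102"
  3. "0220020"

"0101": accepted
"01102": accepted
"0220020": accepted

3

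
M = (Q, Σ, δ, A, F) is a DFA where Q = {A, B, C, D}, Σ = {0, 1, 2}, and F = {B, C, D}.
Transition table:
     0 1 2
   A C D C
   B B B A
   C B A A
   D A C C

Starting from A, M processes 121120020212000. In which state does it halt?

A --1--> D
D --2--> C
C --1--> A
A --1--> D
D --2--> C
C --0--> B
B --0--> B
B --2--> A
A --0--> C
C --2--> A
A --1--> D
D --2--> C
C --0--> B
B --0--> B
B --0--> B

B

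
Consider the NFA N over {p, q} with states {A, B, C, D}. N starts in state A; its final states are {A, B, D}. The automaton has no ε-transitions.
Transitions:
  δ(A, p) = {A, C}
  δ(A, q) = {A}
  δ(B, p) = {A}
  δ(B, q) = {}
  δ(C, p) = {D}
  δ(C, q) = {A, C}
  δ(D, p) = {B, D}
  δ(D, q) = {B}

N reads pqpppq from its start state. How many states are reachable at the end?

Start: {A}
read p: {A, C}
read q: {A, C}
read p: {A, C, D}
read p: {A, B, C, D}
read p: {A, B, C, D}
read q: {A, B, C}
Final reachable set {A, B, C} has 3 states.

3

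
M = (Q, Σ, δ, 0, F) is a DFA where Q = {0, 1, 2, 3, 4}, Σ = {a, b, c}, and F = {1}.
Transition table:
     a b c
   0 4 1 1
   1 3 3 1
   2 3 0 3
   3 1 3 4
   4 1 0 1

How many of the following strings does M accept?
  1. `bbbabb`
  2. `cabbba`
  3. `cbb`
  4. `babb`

`bbbabb`: rejected
`cabbba`: accepted
`cbb`: rejected
`babb`: rejected

1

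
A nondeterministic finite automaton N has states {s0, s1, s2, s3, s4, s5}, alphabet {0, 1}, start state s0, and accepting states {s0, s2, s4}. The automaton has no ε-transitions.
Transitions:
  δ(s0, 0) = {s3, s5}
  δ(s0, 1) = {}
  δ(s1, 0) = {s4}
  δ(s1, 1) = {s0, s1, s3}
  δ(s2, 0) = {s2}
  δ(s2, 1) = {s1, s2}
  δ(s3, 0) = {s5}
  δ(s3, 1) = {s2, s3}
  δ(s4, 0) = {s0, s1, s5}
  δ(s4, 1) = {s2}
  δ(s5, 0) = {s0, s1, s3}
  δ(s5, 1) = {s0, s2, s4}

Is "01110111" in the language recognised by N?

Start: {s0}
read 0: {s3, s5}
read 1: {s0, s2, s3, s4}
read 1: {s1, s2, s3}
read 1: {s0, s1, s2, s3}
read 0: {s2, s3, s4, s5}
read 1: {s0, s1, s2, s3, s4}
read 1: {s0, s1, s2, s3}
read 1: {s0, s1, s2, s3}
Reachable ∩ accepting = {s0, s2} — nonempty.

accepted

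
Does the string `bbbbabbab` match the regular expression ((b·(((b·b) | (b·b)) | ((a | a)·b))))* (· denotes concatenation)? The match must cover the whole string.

Split into 3 pieces bbb · bab · bab; each matches (b·(((b·b)|(b·b))|((a|a)·b))).

yes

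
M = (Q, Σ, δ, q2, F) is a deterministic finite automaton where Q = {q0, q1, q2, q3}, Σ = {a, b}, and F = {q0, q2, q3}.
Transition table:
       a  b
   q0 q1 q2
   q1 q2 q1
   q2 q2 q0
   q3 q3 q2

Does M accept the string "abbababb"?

q2 --a--> q2
q2 --b--> q0
q0 --b--> q2
q2 --a--> q2
q2 --b--> q0
q0 --a--> q1
q1 --b--> q1
q1 --b--> q1
End in state q1, which is not an accepting state.

rejected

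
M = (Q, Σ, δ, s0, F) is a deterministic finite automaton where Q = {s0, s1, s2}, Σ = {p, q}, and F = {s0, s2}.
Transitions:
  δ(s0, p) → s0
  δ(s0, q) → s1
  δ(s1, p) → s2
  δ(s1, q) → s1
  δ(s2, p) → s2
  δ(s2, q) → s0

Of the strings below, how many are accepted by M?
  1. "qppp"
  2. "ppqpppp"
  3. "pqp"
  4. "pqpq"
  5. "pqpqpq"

"qppp": accepted
"ppqpppp": accepted
"pqp": accepted
"pqpq": accepted
"pqpqpq": rejected

4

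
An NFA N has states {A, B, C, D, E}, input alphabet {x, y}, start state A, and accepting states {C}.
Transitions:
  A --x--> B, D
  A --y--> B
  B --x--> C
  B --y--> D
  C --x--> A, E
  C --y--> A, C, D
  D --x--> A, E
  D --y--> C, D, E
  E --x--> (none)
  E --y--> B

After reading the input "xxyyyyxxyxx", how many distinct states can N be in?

Start: {A}
read x: {B, D}
read x: {A, C, E}
read y: {A, B, C, D}
read y: {A, B, C, D, E}
read y: {A, B, C, D, E}
read y: {A, B, C, D, E}
read x: {A, B, C, D, E}
read x: {A, B, C, D, E}
read y: {A, B, C, D, E}
read x: {A, B, C, D, E}
read x: {A, B, C, D, E}
Final reachable set {A, B, C, D, E} has 5 states.

5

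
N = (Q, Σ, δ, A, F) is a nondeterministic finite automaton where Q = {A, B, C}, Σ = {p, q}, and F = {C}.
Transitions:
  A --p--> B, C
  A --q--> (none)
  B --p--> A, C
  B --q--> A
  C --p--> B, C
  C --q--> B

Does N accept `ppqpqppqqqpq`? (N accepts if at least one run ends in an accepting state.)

rejected

Start: {A}
read p: {B, C}
read p: {A, B, C}
read q: {A, B}
read p: {A, B, C}
read q: {A, B}
read p: {A, B, C}
read p: {A, B, C}
read q: {A, B}
read q: {A}
read q: {}
The reachable set is empty and stays empty for the remaining 2 symbols.
Reachable ∩ accepting = {} — empty.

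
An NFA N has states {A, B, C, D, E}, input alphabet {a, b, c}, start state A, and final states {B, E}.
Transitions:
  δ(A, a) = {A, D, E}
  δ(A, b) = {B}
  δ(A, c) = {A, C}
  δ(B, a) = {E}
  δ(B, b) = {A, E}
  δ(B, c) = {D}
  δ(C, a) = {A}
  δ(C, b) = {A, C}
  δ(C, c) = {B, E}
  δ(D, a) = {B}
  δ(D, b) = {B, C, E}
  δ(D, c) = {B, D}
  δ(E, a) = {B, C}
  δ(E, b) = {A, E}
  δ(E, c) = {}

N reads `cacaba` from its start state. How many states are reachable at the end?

5

Start: {A}
read c: {A, C}
read a: {A, D, E}
read c: {A, B, C, D}
read a: {A, B, D, E}
read b: {A, B, C, E}
read a: {A, B, C, D, E}
Final reachable set {A, B, C, D, E} has 5 states.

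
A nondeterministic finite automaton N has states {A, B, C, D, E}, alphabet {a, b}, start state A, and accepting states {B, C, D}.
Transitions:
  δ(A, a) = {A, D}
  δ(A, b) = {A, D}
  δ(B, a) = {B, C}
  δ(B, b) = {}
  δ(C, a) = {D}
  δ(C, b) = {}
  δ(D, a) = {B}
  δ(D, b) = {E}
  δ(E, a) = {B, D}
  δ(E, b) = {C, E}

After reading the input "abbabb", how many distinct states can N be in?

Start: {A}
read a: {A, D}
read b: {A, D, E}
read b: {A, C, D, E}
read a: {A, B, D}
read b: {A, D, E}
read b: {A, C, D, E}
Final reachable set {A, C, D, E} has 4 states.

4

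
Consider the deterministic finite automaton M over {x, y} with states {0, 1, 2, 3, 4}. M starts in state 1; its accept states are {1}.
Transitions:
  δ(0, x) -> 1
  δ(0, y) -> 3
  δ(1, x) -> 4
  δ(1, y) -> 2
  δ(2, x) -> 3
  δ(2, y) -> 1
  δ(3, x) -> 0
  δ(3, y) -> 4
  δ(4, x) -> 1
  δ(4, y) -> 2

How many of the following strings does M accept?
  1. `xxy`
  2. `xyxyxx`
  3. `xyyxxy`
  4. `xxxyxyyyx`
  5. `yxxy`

`xxy`: rejected
`xyxyxx`: rejected
`xyyxxy`: rejected
`xxxyxyyyx`: rejected
`yxxy`: rejected

0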